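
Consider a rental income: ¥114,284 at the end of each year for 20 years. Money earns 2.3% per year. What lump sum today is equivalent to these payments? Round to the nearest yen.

This is an ordinary annuity: 20 payments of ¥114,284 at the end of each year.
Periodic rate r = 0.023 per year.
PV = PMT × [(1 − (1+r)^−n)/r] = 114,284 × [1 − (1+r)^−20] / r = ¥1,815,717

¥1,815,717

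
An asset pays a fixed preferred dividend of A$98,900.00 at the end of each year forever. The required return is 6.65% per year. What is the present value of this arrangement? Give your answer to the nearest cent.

A$1,487,218.05

Periodic rate r = 0.0665 per year.
Level perpetuity: PV = PMT / r = 98,900 / (0.0665) = A$1,487,218.05.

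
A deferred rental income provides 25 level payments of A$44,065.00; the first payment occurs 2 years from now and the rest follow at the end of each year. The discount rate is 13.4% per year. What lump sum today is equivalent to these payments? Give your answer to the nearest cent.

Ordinary annuity of 25 payments, first payment at period 2.
Periodic rate r = 0.134 per year.
The ordinary-annuity PV formula values the stream one period before the first payment (period 1); discount that back 1 periods:
PV₀ = 44,065 × [1 − (1+r)^−25] / r × (1+r)^−1 = A$277,481.24

A$277,481.24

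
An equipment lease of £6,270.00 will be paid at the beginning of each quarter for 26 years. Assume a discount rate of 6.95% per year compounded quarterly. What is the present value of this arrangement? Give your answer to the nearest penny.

This is an annuity due: 104 payments of £6,270.00 at the beginning of each quarter.
Periodic rate r = 0.0695/4 per quarter; n is counted in quarters.
PV = PMT × [(1 − (1+r)^−n)/r] × (1+r) = 6,270 × [1 − (1+r)^−104] / r × (1+r) = £305,927.39

£305,927.39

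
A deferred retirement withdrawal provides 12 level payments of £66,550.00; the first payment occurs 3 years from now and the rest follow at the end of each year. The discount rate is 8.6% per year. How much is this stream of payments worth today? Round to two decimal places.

£412,331.02

Ordinary annuity of 12 payments, first payment at period 3.
Periodic rate r = 0.086 per year.
The ordinary-annuity PV formula values the stream one period before the first payment (period 2); discount that back 2 periods:
PV₀ = 66,550 × [1 − (1+r)^−12] / r × (1+r)^−2 = £412,331.02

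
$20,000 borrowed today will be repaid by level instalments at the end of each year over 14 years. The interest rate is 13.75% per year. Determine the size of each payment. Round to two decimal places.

Level ordinary annuity; solve PV = PMT × [(1 − (1+r)^−n)/r] for PMT.
Periodic rate r = 0.1375 per year.
With n = 14: PMT = 20,000 / ([(1 − (1+r)^−n)/r]) = $3,292.21

$3,292.21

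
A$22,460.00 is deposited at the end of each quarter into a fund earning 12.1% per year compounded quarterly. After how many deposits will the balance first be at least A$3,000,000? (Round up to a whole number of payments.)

Periodic rate r = 0.121/4 per quarter; n is counted in quarters.
Ordinary annuity FV: 3,000,000 = 22,460 × [((1+r)^n − 1)/r].
(1+r)^n = 1 + 3,000,000 × r / 22,460, so n = ln(1 + 3,000,000·r/22,460) / ln(1+r) = 54.28.
Round up to a whole number of payments: n = 55.

55 payments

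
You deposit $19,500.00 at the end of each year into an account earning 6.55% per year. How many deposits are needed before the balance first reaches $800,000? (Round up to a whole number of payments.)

Periodic rate r = 0.0655 per year.
Ordinary annuity FV: 800,000 = 19,500 × [((1+r)^n − 1)/r].
(1+r)^n = 1 + 800,000 × r / 19,500, so n = ln(1 + 800,000·r/19,500) / ln(1+r) = 20.57.
Round up to a whole number of payments: n = 21.

21 payments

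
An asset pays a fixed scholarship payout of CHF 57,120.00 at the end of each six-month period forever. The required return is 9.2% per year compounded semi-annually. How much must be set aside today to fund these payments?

CHF 1,241,739.13

Periodic rate r = 0.092/2 per half-year.
Level perpetuity: PV = PMT / r = 57,120 / (0.092/2) = CHF 1,241,739.13.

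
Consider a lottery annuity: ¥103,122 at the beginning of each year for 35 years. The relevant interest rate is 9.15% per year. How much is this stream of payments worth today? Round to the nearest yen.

¥1,172,710

This is an annuity due: 35 payments of ¥103,122 at the beginning of each year.
Periodic rate r = 0.0915 per year.
PV = PMT × [(1 − (1+r)^−n)/r] × (1+r) = 103,122 × [1 − (1+r)^−35] / r × (1+r) = ¥1,172,710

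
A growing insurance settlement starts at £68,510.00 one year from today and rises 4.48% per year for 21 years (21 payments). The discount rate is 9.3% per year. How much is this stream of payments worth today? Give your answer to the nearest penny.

Periodic rate r = 0.093 per year.
Growing ordinary annuity: PV = PMT₁ × [1 − ((1+g)/(1+r))^n] / (r − g) = 68,510 × [1 − ((1+0.0448)/(1+r))^21] / (r − 0.0448) = £870,079.48.

£870,079.48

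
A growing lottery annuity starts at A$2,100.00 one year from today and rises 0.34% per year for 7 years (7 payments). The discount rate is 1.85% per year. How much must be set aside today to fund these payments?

Periodic rate r = 0.0185 per year.
Growing ordinary annuity: PV = PMT₁ × [1 − ((1+g)/(1+r))^n] / (r − g) = 2,100 × [1 − ((1+0.0034)/(1+r))^7] / (r − 0.0034) = A$13,806.68.

A$13,806.68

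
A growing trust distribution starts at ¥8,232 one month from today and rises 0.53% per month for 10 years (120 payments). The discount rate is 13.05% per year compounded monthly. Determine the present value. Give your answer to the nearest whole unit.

¥716,182

Periodic rate r = 0.1305/12 per month; n is counted in months.
Growing ordinary annuity: PV = PMT₁ × [1 − ((1+g)/(1+r))^n] / (r − g) = 8,232 × [1 − ((1+0.0053)/(1+r))^120] / (r − 0.0053) = ¥716,182.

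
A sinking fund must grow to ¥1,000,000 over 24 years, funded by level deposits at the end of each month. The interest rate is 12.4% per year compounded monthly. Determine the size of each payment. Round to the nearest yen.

Level ordinary annuity; solve FV = PMT × [((1+r)^n − 1)/r] for PMT.
Periodic rate r = 0.124/12 per month; n is counted in months.
With n = 288: PMT = 1,000,000 / ([((1+r)^n − 1)/r]) = ¥564

¥564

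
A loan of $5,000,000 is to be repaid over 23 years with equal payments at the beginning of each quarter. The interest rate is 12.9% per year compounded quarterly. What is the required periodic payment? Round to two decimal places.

Level annuity due; solve PV = PMT × [(1 − (1+r)^−n)/r] × (1+r) for PMT.
Periodic rate r = 0.129/4 per quarter; n is counted in quarters.
With n = 92: PMT = 5,000,000 / ([(1 − (1+r)^−n)/r] × (1+r)) = $165,116.04

$165,116.04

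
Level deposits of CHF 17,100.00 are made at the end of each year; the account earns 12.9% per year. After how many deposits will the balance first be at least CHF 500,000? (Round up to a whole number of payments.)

Periodic rate r = 0.129 per year.
Ordinary annuity FV: 500,000 = 17,100 × [((1+r)^n − 1)/r].
(1+r)^n = 1 + 500,000 × r / 17,100, so n = ln(1 + 500,000·r/17,100) / ln(1+r) = 12.88.
Round up to a whole number of payments: n = 13.

13 payments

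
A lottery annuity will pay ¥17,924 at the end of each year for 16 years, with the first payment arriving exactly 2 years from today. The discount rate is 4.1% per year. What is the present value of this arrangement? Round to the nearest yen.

¥199,158

Ordinary annuity of 16 payments, first payment at period 2.
Periodic rate r = 0.041 per year.
The ordinary-annuity PV formula values the stream one period before the first payment (period 1); discount that back 1 periods:
PV₀ = 17,924 × [1 − (1+r)^−16] / r × (1+r)^−1 = ¥199,158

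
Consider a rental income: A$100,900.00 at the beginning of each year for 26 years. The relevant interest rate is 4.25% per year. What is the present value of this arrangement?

A$1,636,329.23

This is an annuity due: 26 payments of A$100,900.00 at the beginning of each year.
Periodic rate r = 0.0425 per year.
PV = PMT × [(1 − (1+r)^−n)/r] × (1+r) = 100,900 × [1 − (1+r)^−26] / r × (1+r) = A$1,636,329.23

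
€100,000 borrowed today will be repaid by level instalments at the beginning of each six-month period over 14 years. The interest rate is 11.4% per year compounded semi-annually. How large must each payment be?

€6,841.58

Level annuity due; solve PV = PMT × [(1 − (1+r)^−n)/r] × (1+r) for PMT.
Periodic rate r = 0.114/2 per half-year; n is counted in half-years.
With n = 28: PMT = 100,000 / ([(1 − (1+r)^−n)/r] × (1+r)) = €6,841.58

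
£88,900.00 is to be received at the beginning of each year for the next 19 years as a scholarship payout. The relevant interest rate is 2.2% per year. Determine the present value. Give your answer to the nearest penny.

£1,398,549.65

This is an annuity due: 19 payments of £88,900.00 at the beginning of each year.
Periodic rate r = 0.022 per year.
PV = PMT × [(1 − (1+r)^−n)/r] × (1+r) = 88,900 × [1 − (1+r)^−19] / r × (1+r) = £1,398,549.65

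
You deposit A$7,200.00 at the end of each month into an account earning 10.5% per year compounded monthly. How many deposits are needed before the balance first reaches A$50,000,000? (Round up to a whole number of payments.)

Periodic rate r = 0.105/12 per month; n is counted in months.
Ordinary annuity FV: 50,000,000 = 7,200 × [((1+r)^n − 1)/r].
(1+r)^n = 1 + 50,000,000 × r / 7,200, so n = ln(1 + 50,000,000·r/7,200) / ln(1+r) = 473.30.
Round up to a whole number of payments: n = 474.

474 payments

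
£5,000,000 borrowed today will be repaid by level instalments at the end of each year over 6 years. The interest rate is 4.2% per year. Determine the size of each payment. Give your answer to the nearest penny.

£960,028.86

Level ordinary annuity; solve PV = PMT × [(1 − (1+r)^−n)/r] for PMT.
Periodic rate r = 0.042 per year.
With n = 6: PMT = 5,000,000 / ([(1 − (1+r)^−n)/r]) = £960,028.86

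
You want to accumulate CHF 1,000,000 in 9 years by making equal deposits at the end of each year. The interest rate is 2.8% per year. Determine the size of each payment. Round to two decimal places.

CHF 99,238.83

Level ordinary annuity; solve FV = PMT × [((1+r)^n − 1)/r] for PMT.
Periodic rate r = 0.028 per year.
With n = 9: PMT = 1,000,000 / ([((1+r)^n − 1)/r]) = CHF 99,238.83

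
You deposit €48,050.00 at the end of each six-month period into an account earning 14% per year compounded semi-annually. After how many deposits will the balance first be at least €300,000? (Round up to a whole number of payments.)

6 payments

Periodic rate r = 0.14/2 per half-year; n is counted in half-years.
Ordinary annuity FV: 300,000 = 48,050 × [((1+r)^n − 1)/r].
(1+r)^n = 1 + 300,000 × r / 48,050, so n = ln(1 + 300,000·r/48,050) / ln(1+r) = 5.36.
Round up to a whole number of payments: n = 6.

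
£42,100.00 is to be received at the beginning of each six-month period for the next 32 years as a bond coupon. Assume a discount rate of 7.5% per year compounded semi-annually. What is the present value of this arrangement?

This is an annuity due: 64 payments of £42,100.00 at the beginning of each six-month period.
Periodic rate r = 0.075/2 per half-year; n is counted in half-years.
PV = PMT × [(1 − (1+r)^−n)/r] × (1+r) = 42,100 × [1 − (1+r)^−64] / r × (1+r) = £1,054,358.76

£1,054,358.76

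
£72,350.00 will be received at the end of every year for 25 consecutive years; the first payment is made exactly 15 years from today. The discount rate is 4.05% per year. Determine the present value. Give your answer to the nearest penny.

Ordinary annuity of 25 payments, first payment at period 15.
Periodic rate r = 0.0405 per year.
The ordinary-annuity PV formula values the stream one period before the first payment (period 14); discount that back 14 periods:
PV₀ = 72,350 × [1 − (1+r)^−25] / r × (1+r)^−14 = £644,905.47

£644,905.47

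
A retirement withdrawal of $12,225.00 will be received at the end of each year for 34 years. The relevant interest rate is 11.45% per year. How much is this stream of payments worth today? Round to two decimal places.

$104,091.11

This is an ordinary annuity: 34 payments of $12,225.00 at the end of each year.
Periodic rate r = 0.1145 per year.
PV = PMT × [(1 − (1+r)^−n)/r] = 12,225 × [1 − (1+r)^−34] / r = $104,091.11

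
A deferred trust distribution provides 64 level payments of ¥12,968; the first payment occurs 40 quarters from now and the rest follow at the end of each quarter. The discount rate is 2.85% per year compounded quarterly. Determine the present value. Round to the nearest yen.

¥503,872

Ordinary annuity of 64 payments, first payment at period 40.
Periodic rate r = 0.0285/4 per quarter; n is counted in quarters.
The ordinary-annuity PV formula values the stream one period before the first payment (period 39); discount that back 39 periods:
PV₀ = 12,968 × [1 − (1+r)^−64] / r × (1+r)^−39 = ¥503,872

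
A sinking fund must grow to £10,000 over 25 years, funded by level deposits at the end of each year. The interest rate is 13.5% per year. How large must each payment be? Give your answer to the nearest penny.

£59.45

Level ordinary annuity; solve FV = PMT × [((1+r)^n − 1)/r] for PMT.
Periodic rate r = 0.135 per year.
With n = 25: PMT = 10,000 / ([((1+r)^n − 1)/r]) = £59.45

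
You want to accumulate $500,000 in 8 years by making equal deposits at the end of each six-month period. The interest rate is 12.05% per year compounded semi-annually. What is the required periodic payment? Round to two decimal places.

Level ordinary annuity; solve FV = PMT × [((1+r)^n − 1)/r] for PMT.
Periodic rate r = 0.1205/2 per half-year; n is counted in half-years.
With n = 16: PMT = 500,000 / ([((1+r)^n − 1)/r]) = $19,436.05

$19,436.05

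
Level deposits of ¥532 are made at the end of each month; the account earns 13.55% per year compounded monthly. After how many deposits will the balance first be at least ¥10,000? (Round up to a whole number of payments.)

Periodic rate r = 0.1355/12 per month; n is counted in months.
Ordinary annuity FV: 10,000 = 532 × [((1+r)^n − 1)/r].
(1+r)^n = 1 + 10,000 × r / 532, so n = ln(1 + 10,000·r/532) / ln(1+r) = 17.14.
Round up to a whole number of payments: n = 18.

18 payments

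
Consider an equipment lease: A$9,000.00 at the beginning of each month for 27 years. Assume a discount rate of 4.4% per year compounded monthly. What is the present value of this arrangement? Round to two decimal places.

A$1,710,948.73

This is an annuity due: 324 payments of A$9,000.00 at the beginning of each month.
Periodic rate r = 0.044/12 per month; n is counted in months.
PV = PMT × [(1 − (1+r)^−n)/r] × (1+r) = 9,000 × [1 − (1+r)^−324] / r × (1+r) = A$1,710,948.73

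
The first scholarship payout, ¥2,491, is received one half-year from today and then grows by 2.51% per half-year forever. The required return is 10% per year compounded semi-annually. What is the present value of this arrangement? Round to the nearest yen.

Periodic rate r = 0.1/2 per half-year.
Growing perpetuity (Gordon): PV = PMT₁ / (r − g) = 2,491 / (r − 0.0251) = ¥100,040.

¥100,040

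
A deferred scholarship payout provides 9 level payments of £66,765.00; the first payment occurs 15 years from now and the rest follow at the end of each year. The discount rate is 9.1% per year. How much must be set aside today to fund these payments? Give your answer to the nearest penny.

£117,773.03

Ordinary annuity of 9 payments, first payment at period 15.
Periodic rate r = 0.091 per year.
The ordinary-annuity PV formula values the stream one period before the first payment (period 14); discount that back 14 periods:
PV₀ = 66,765 × [1 − (1+r)^−9] / r × (1+r)^−14 = £117,773.03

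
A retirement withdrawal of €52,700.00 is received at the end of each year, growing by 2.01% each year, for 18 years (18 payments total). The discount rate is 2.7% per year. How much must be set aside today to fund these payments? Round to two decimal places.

€872,756.01

Periodic rate r = 0.027 per year.
Growing ordinary annuity: PV = PMT₁ × [1 − ((1+g)/(1+r))^n] / (r − g) = 52,700 × [1 − ((1+0.0201)/(1+r))^18] / (r − 0.0201) = €872,756.01.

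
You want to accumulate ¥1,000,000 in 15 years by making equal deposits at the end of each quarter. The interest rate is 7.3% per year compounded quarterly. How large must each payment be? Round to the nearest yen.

¥9,312

Level ordinary annuity; solve FV = PMT × [((1+r)^n − 1)/r] for PMT.
Periodic rate r = 0.073/4 per quarter; n is counted in quarters.
With n = 60: PMT = 1,000,000 / ([((1+r)^n − 1)/r]) = ¥9,312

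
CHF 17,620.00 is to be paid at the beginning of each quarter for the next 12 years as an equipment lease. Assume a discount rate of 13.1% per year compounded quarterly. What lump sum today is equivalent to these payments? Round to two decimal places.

CHF 437,325.66

This is an annuity due: 48 payments of CHF 17,620.00 at the beginning of each quarter.
Periodic rate r = 0.131/4 per quarter; n is counted in quarters.
PV = PMT × [(1 − (1+r)^−n)/r] × (1+r) = 17,620 × [1 − (1+r)^−48] / r × (1+r) = CHF 437,325.66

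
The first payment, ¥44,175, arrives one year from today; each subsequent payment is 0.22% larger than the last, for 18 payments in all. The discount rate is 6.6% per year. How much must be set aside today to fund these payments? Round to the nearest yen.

Periodic rate r = 0.066 per year.
Growing ordinary annuity: PV = PMT₁ × [1 − ((1+g)/(1+r))^n] / (r − g) = 44,175 × [1 − ((1+0.0022)/(1+r))^18] / (r − 0.0022) = ¥464,414.

¥464,414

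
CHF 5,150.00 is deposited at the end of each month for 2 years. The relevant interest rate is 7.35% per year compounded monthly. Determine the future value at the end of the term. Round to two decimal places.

CHF 132,710.01

This is an ordinary annuity: 24 deposits of CHF 5,150.00 at the end of each month.
Periodic rate r = 0.0735/12 per month; n is counted in months.
FV = PMT × [((1+r)^n − 1)/r] = 5,150 × [(1+r)^24 − 1] / r = CHF 132,710.01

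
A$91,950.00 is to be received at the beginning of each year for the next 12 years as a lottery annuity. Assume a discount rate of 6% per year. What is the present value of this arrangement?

A$817,148.12

This is an annuity due: 12 payments of A$91,950.00 at the beginning of each year.
Periodic rate r = 0.06 per year.
PV = PMT × [(1 − (1+r)^−n)/r] × (1+r) = 91,950 × [1 − (1+r)^−12] / r × (1+r) = A$817,148.12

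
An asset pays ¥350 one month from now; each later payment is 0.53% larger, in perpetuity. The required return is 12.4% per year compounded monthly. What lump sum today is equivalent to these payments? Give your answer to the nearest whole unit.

¥69,536

Periodic rate r = 0.124/12 per month.
Growing perpetuity (Gordon): PV = PMT₁ / (r − g) = 350 / (r − 0.0053) = ¥69,536.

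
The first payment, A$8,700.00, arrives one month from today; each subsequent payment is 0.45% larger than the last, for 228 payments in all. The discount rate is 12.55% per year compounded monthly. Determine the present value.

Periodic rate r = 0.1255/12 per month; n is counted in months.
Growing ordinary annuity: PV = PMT₁ × [1 − ((1+g)/(1+r))^n] / (r − g) = 8,700 × [1 − ((1+0.0045)/(1+r))^228] / (r − 0.0045) = A$1,081,013.86.

A$1,081,013.86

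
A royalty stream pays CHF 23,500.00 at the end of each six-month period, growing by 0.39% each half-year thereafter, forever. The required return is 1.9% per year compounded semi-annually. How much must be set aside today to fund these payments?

Periodic rate r = 0.019/2 per half-year.
Growing perpetuity (Gordon): PV = PMT₁ / (r − g) = 23,500 / (r − 0.0039) = CHF 4,196,428.57.

CHF 4,196,428.57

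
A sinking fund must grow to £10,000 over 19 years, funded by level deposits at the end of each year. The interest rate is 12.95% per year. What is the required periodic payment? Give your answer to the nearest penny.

Level ordinary annuity; solve FV = PMT × [((1+r)^n − 1)/r] for PMT.
Periodic rate r = 0.1295 per year.
With n = 19: PMT = 10,000 / ([((1+r)^n − 1)/r]) = £142.12

£142.12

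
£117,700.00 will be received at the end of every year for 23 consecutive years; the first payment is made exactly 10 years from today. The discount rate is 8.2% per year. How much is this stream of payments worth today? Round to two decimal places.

Ordinary annuity of 23 payments, first payment at period 10.
Periodic rate r = 0.082 per year.
The ordinary-annuity PV formula values the stream one period before the first payment (period 9); discount that back 9 periods:
PV₀ = 117,700 × [1 − (1+r)^−23] / r × (1+r)^−9 = £590,919.92

£590,919.92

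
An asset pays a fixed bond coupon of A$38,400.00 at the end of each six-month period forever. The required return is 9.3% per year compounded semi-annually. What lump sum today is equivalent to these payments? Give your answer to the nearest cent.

Periodic rate r = 0.093/2 per half-year.
Level perpetuity: PV = PMT / r = 38,400 / (0.093/2) = A$825,806.45.

A$825,806.45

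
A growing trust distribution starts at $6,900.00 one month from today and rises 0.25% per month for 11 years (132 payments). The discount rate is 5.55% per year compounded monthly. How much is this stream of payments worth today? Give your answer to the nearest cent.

$791,767.94

Periodic rate r = 0.0555/12 per month; n is counted in months.
Growing ordinary annuity: PV = PMT₁ × [1 − ((1+g)/(1+r))^n] / (r − g) = 6,900 × [1 − ((1+0.0025)/(1+r))^132] / (r − 0.0025) = $791,767.94.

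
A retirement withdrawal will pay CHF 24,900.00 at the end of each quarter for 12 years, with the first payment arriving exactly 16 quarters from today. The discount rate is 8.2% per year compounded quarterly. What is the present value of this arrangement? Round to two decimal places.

CHF 557,640.31

Ordinary annuity of 48 payments, first payment at period 16.
Periodic rate r = 0.082/4 per quarter; n is counted in quarters.
The ordinary-annuity PV formula values the stream one period before the first payment (period 15); discount that back 15 periods:
PV₀ = 24,900 × [1 − (1+r)^−48] / r × (1+r)^−15 = CHF 557,640.31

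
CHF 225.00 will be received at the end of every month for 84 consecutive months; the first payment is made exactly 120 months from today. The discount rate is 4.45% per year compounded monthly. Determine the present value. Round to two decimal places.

Ordinary annuity of 84 payments, first payment at period 120.
Periodic rate r = 0.0445/12 per month; n is counted in months.
The ordinary-annuity PV formula values the stream one period before the first payment (period 119); discount that back 119 periods:
PV₀ = 225 × [1 − (1+r)^−84] / r × (1+r)^−119 = CHF 10,437.43

CHF 10,437.43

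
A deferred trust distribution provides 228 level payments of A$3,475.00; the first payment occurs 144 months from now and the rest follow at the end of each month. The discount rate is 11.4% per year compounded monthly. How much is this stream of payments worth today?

A$83,670.23

Ordinary annuity of 228 payments, first payment at period 144.
Periodic rate r = 0.114/12 per month; n is counted in months.
The ordinary-annuity PV formula values the stream one period before the first payment (period 143); discount that back 143 periods:
PV₀ = 3,475 × [1 − (1+r)^−228] / r × (1+r)^−143 = A$83,670.23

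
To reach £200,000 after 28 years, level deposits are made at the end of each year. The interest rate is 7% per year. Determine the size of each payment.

£2,478.39

Level ordinary annuity; solve FV = PMT × [((1+r)^n − 1)/r] for PMT.
Periodic rate r = 0.07 per year.
With n = 28: PMT = 200,000 / ([((1+r)^n − 1)/r]) = £2,478.39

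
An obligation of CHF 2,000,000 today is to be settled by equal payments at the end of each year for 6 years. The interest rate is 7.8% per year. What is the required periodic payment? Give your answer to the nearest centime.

Level ordinary annuity; solve PV = PMT × [(1 − (1+r)^−n)/r] for PMT.
Periodic rate r = 0.078 per year.
With n = 6: PMT = 2,000,000 / ([(1 − (1+r)^−n)/r]) = CHF 430,009.27

CHF 430,009.27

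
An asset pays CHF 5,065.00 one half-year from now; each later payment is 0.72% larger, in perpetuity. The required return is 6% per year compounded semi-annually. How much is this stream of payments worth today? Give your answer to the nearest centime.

Periodic rate r = 0.06/2 per half-year.
Growing perpetuity (Gordon): PV = PMT₁ / (r − g) = 5,065 / (r − 0.0072) = CHF 222,149.12.

CHF 222,149.12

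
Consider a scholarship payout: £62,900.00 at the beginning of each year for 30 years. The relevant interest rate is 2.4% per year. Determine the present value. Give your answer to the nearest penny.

£1,366,263.56

This is an annuity due: 30 payments of £62,900.00 at the beginning of each year.
Periodic rate r = 0.024 per year.
PV = PMT × [(1 − (1+r)^−n)/r] × (1+r) = 62,900 × [1 − (1+r)^−30] / r × (1+r) = £1,366,263.56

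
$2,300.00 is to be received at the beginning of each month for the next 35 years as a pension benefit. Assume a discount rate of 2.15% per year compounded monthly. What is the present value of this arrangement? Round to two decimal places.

$679,656.31

This is an annuity due: 420 payments of $2,300.00 at the beginning of each month.
Periodic rate r = 0.0215/12 per month; n is counted in months.
PV = PMT × [(1 − (1+r)^−n)/r] × (1+r) = 2,300 × [1 − (1+r)^−420] / r × (1+r) = $679,656.31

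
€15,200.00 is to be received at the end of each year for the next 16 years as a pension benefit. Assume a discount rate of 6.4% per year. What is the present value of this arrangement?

This is an ordinary annuity: 16 payments of €15,200.00 at the end of each year.
Periodic rate r = 0.064 per year.
PV = PMT × [(1 − (1+r)^−n)/r] = 15,200 × [1 − (1+r)^−16] / r = €149,476.72

€149,476.72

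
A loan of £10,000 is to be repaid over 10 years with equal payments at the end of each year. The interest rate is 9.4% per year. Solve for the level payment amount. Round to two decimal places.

£1,585.74

Level ordinary annuity; solve PV = PMT × [(1 − (1+r)^−n)/r] for PMT.
Periodic rate r = 0.094 per year.
With n = 10: PMT = 10,000 / ([(1 − (1+r)^−n)/r]) = £1,585.74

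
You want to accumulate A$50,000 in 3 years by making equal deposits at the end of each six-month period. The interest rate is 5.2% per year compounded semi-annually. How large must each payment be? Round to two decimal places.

Level ordinary annuity; solve FV = PMT × [((1+r)^n − 1)/r] for PMT.
Periodic rate r = 0.052/2 per half-year; n is counted in half-years.
With n = 6: PMT = 50,000 / ([((1+r)^n − 1)/r]) = A$7,807.88

A$7,807.88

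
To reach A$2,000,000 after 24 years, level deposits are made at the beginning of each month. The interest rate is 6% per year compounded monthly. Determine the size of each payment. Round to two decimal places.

Level annuity due; solve FV = PMT × [((1+r)^n − 1)/r] × (1+r) for PMT.
Periodic rate r = 0.06/12 per month; n is counted in months.
With n = 288: PMT = 2,000,000 / ([((1+r)^n − 1)/r] × (1+r)) = A$3,104.04

A$3,104.04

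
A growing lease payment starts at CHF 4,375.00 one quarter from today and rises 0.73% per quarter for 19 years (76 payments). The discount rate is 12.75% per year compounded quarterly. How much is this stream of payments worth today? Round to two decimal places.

CHF 149,523.03

Periodic rate r = 0.1275/4 per quarter; n is counted in quarters.
Growing ordinary annuity: PV = PMT₁ × [1 − ((1+g)/(1+r))^n] / (r − g) = 4,375 × [1 − ((1+0.0073)/(1+r))^76] / (r − 0.0073) = CHF 149,523.03.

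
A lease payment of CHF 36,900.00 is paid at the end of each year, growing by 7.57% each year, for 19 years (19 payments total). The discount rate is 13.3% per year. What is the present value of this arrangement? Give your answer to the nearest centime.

CHF 403,744.40

Periodic rate r = 0.133 per year.
Growing ordinary annuity: PV = PMT₁ × [1 − ((1+g)/(1+r))^n] / (r − g) = 36,900 × [1 − ((1+0.0757)/(1+r))^19] / (r − 0.0757) = CHF 403,744.40.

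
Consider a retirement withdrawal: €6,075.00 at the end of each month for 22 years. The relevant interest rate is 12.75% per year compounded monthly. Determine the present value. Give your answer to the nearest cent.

This is an ordinary annuity: 264 payments of €6,075.00 at the end of each month.
Periodic rate r = 0.1275/12 per month; n is counted in months.
PV = PMT × [(1 − (1+r)^−n)/r] = 6,075 × [1 − (1+r)^−264] / r = €536,653.36

€536,653.36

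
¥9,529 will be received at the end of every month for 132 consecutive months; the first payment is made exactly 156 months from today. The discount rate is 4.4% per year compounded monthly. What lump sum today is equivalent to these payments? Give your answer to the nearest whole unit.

Ordinary annuity of 132 payments, first payment at period 156.
Periodic rate r = 0.044/12 per month; n is counted in months.
The ordinary-annuity PV formula values the stream one period before the first payment (period 155); discount that back 155 periods:
PV₀ = 9,529 × [1 − (1+r)^−132] / r × (1+r)^−155 = ¥564,627

¥564,627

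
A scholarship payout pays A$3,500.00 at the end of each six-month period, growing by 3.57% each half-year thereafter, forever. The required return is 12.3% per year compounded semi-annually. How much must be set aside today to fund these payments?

A$135,658.91

Periodic rate r = 0.123/2 per half-year.
Growing perpetuity (Gordon): PV = PMT₁ / (r − g) = 3,500 / (r − 0.0357) = A$135,658.91.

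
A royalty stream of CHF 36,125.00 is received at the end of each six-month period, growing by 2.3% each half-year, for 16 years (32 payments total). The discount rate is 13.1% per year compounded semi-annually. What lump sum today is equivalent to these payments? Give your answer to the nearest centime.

Periodic rate r = 0.131/2 per half-year; n is counted in half-years.
Growing ordinary annuity: PV = PMT₁ × [1 − ((1+g)/(1+r))^n] / (r − g) = 36,125 × [1 − ((1+0.023)/(1+r))^32] / (r − 0.023) = CHF 618,937.92.

CHF 618,937.92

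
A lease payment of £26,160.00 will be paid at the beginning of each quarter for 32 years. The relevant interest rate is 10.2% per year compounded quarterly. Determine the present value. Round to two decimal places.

This is an annuity due: 128 payments of £26,160.00 at the beginning of each quarter.
Periodic rate r = 0.102/4 per quarter; n is counted in quarters.
PV = PMT × [(1 − (1+r)^−n)/r] × (1+r) = 26,160 × [1 − (1+r)^−128] / r × (1+r) = £1,010,137.13

£1,010,137.13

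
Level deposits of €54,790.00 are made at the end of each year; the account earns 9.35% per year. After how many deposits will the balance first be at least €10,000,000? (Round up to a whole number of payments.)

Periodic rate r = 0.0935 per year.
Ordinary annuity FV: 10,000,000 = 54,790 × [((1+r)^n − 1)/r].
(1+r)^n = 1 + 10,000,000 × r / 54,790, so n = ln(1 + 10,000,000·r/54,790) / ln(1+r) = 32.38.
Round up to a whole number of payments: n = 33.

33 payments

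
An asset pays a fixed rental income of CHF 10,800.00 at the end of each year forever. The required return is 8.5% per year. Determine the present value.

CHF 127,058.82

Periodic rate r = 0.085 per year.
Level perpetuity: PV = PMT / r = 10,800 / (0.085) = CHF 127,058.82.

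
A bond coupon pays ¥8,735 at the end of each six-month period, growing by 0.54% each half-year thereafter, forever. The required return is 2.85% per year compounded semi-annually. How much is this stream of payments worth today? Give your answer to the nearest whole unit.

¥987,006

Periodic rate r = 0.0285/2 per half-year.
Growing perpetuity (Gordon): PV = PMT₁ / (r − g) = 8,735 / (r − 0.0054) = ¥987,006.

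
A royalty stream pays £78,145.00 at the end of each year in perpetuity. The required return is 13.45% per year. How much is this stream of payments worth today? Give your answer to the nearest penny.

Periodic rate r = 0.1345 per year.
Level perpetuity: PV = PMT / r = 78,145 / (0.1345) = £581,003.72.

£581,003.72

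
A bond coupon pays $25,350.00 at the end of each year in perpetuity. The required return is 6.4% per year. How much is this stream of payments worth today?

Periodic rate r = 0.064 per year.
Level perpetuity: PV = PMT / r = 25,350 / (0.064) = $396,093.75.

$396,093.75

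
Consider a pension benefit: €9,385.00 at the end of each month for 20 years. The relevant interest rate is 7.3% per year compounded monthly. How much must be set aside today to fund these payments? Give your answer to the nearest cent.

This is an ordinary annuity: 240 payments of €9,385.00 at the end of each month.
Periodic rate r = 0.073/12 per month; n is counted in months.
PV = PMT × [(1 − (1+r)^−n)/r] = 9,385 × [1 − (1+r)^−240] / r = €1,182,871.45

€1,182,871.45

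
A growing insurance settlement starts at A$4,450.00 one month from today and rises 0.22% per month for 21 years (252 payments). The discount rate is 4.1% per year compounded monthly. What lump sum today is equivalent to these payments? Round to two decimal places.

A$963,478.41

Periodic rate r = 0.041/12 per month; n is counted in months.
Growing ordinary annuity: PV = PMT₁ × [1 − ((1+g)/(1+r))^n] / (r − g) = 4,450 × [1 − ((1+0.0022)/(1+r))^252] / (r − 0.0022) = A$963,478.41.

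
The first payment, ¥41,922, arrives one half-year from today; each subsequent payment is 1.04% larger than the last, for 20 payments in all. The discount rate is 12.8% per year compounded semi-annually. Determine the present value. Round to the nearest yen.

¥503,956

Periodic rate r = 0.128/2 per half-year; n is counted in half-years.
Growing ordinary annuity: PV = PMT₁ × [1 − ((1+g)/(1+r))^n] / (r − g) = 41,922 × [1 − ((1+0.0104)/(1+r))^20] / (r − 0.0104) = ¥503,956.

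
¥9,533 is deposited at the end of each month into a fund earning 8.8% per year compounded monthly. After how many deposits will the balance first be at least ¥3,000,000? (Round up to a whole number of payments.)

164 payments

Periodic rate r = 0.088/12 per month; n is counted in months.
Ordinary annuity FV: 3,000,000 = 9,533 × [((1+r)^n − 1)/r].
(1+r)^n = 1 + 3,000,000 × r / 9,533, so n = ln(1 + 3,000,000·r/9,533) / ln(1+r) = 163.73.
Round up to a whole number of payments: n = 164.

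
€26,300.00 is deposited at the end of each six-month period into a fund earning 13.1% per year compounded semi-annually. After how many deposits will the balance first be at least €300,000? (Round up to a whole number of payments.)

Periodic rate r = 0.131/2 per half-year; n is counted in half-years.
Ordinary annuity FV: 300,000 = 26,300 × [((1+r)^n − 1)/r].
(1+r)^n = 1 + 300,000 × r / 26,300, so n = ln(1 + 300,000·r/26,300) / ln(1+r) = 8.79.
Round up to a whole number of payments: n = 9.

9 payments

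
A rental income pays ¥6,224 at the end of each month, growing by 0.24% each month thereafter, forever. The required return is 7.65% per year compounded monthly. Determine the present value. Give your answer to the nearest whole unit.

¥1,565,786

Periodic rate r = 0.0765/12 per month.
Growing perpetuity (Gordon): PV = PMT₁ / (r − g) = 6,224 / (r − 0.0024) = ¥1,565,786.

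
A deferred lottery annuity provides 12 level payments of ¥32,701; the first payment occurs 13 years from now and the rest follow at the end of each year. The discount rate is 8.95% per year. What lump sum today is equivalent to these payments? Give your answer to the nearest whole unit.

¥83,924

Ordinary annuity of 12 payments, first payment at period 13.
Periodic rate r = 0.0895 per year.
The ordinary-annuity PV formula values the stream one period before the first payment (period 12); discount that back 12 periods:
PV₀ = 32,701 × [1 − (1+r)^−12] / r × (1+r)^−12 = ¥83,924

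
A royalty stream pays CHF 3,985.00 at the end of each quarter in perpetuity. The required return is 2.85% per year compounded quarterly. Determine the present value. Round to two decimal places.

CHF 559,298.25

Periodic rate r = 0.0285/4 per quarter.
Level perpetuity: PV = PMT / r = 3,985 / (0.0285/4) = CHF 559,298.25.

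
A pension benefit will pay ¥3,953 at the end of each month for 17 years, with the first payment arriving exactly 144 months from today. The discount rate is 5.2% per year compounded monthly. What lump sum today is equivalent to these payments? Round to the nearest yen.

Ordinary annuity of 204 payments, first payment at period 144.
Periodic rate r = 0.052/12 per month; n is counted in months.
The ordinary-annuity PV formula values the stream one period before the first payment (period 143); discount that back 143 periods:
PV₀ = 3,953 × [1 − (1+r)^−204] / r × (1+r)^−143 = ¥288,090

¥288,090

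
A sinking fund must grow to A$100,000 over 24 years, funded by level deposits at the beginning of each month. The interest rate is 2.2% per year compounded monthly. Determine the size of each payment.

A$263.41

Level annuity due; solve FV = PMT × [((1+r)^n − 1)/r] × (1+r) for PMT.
Periodic rate r = 0.022/12 per month; n is counted in months.
With n = 288: PMT = 100,000 / ([((1+r)^n − 1)/r] × (1+r)) = A$263.41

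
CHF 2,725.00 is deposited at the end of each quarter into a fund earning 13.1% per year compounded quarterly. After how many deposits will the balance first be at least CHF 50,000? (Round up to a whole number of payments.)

15 payments

Periodic rate r = 0.131/4 per quarter; n is counted in quarters.
Ordinary annuity FV: 50,000 = 2,725 × [((1+r)^n − 1)/r].
(1+r)^n = 1 + 50,000 × r / 2,725, so n = ln(1 + 50,000·r/2,725) / ln(1+r) = 14.60.
Round up to a whole number of payments: n = 15.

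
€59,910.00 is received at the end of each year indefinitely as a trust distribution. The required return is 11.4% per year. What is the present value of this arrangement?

€525,526.32

Periodic rate r = 0.114 per year.
Level perpetuity: PV = PMT / r = 59,910 / (0.114) = €525,526.32.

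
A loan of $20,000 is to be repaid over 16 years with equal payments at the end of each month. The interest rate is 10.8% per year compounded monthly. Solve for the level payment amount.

Level ordinary annuity; solve PV = PMT × [(1 − (1+r)^−n)/r] for PMT.
Periodic rate r = 0.108/12 per month; n is counted in months.
With n = 192: PMT = 20,000 / ([(1 − (1+r)^−n)/r]) = $219.25

$219.25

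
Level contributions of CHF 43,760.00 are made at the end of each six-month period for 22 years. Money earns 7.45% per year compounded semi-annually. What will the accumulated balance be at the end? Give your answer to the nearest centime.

CHF 4,697,728.47

This is an ordinary annuity: 44 deposits of CHF 43,760.00 at the end of each six-month period.
Periodic rate r = 0.0745/2 per half-year; n is counted in half-years.
FV = PMT × [((1+r)^n − 1)/r] = 43,760 × [(1+r)^44 − 1] / r = CHF 4,697,728.47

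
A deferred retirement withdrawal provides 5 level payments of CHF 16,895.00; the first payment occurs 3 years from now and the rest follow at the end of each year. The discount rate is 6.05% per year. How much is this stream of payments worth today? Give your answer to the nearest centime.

Ordinary annuity of 5 payments, first payment at period 3.
Periodic rate r = 0.0605 per year.
The ordinary-annuity PV formula values the stream one period before the first payment (period 2); discount that back 2 periods:
PV₀ = 16,895 × [1 − (1+r)^−5] / r × (1+r)^−2 = CHF 63,193.47

CHF 63,193.47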